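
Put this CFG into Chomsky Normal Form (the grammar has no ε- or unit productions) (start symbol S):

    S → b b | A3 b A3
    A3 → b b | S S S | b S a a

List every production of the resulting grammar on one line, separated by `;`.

S → X1 X1 | A3 Y1; A3 → X1 X1 | S Y2 | X1 Y3; X1 → b; X2 → a; Y1 → X1 A3; Y2 → S S; Y3 → S Y4; Y4 → X2 X2

Introduce a nonterminal for each terminal appearing in a rule of length ≥ 2: X1 → b, X2 → a.
Binarize each right-hand side of length ≥ 3 by chaining fresh nonterminals (Y1, Y2, …): affected rules were S → A3 X1 A3; A3 → S S S; A3 → X1 S X2 X2.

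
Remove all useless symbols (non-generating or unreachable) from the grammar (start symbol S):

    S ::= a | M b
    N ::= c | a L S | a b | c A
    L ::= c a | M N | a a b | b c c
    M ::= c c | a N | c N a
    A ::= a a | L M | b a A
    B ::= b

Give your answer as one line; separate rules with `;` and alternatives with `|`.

S ::= a | M b; N ::= c | a L S | a b | c A; L ::= c a | M N | a a b | b c c; M ::= c c | a N | c N a; A ::= a a | L M | b a A

Generating nonterminals: {A, B, L, M, N, S}.
Reachable from S after that: {A, L, M, N, S}.
Removed useless symbols: {B} and every production mentioning them.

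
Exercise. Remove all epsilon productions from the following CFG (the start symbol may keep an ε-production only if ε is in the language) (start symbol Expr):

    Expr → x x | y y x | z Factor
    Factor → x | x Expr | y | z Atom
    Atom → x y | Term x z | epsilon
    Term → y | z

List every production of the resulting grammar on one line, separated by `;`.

Expr → x x | y y x | z Factor; Factor → x | x Expr | y | z Atom | z; Atom → x y | Term x z; Term → y | z

The nullable symbols are {Atom}.
ε ∉ L(G), so no ε-production is kept.
For each production, add variants omitting each subset of nullable occurrences: Factor → z Atom gives z Atom | z.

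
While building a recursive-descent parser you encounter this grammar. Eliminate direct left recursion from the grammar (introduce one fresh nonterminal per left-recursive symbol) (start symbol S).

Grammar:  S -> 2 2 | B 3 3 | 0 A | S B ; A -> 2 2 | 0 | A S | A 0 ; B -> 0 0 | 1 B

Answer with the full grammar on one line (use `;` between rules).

Directly left-recursive nonterminals: S, A.
For S: α = {B}, β = {2 2, B 3 3, 0 A}. Rewrite as S → β S' and S' → α S' | ε.
For A: α = {S, 0}, β = {2 2, 0}. Rewrite as A → β A' and A' → α A' | ε.

S -> 2 2 S' | B 3 3 S' | 0 A S'; A -> 2 2 A' | 0 A'; B -> 0 0 | 1 B; S' -> B S' | epsilon; A' -> S A' | 0 A' | epsilon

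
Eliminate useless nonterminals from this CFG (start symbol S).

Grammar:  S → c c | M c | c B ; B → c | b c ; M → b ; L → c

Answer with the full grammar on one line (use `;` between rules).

Generating nonterminals: {B, L, M, S}.
Reachable from S after that: {B, M, S}.
Removed useless symbols: {L} and every production mentioning them.

S → c c | M c | c B; B → c | b c; M → b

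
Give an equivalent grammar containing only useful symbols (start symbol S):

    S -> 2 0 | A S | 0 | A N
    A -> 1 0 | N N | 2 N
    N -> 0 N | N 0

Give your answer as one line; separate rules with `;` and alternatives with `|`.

S -> 2 0 | A S | 0; A -> 1 0

Generating nonterminals: {A, S}.
Reachable from S after that: {A, S}.
Removed useless symbols: {N} and every production mentioning them.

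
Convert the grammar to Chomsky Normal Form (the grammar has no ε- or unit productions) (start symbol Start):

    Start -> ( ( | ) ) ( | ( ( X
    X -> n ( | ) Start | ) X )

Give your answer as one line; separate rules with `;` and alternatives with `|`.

Introduce a nonterminal for each terminal appearing in a rule of length ≥ 2: X1 → (, X2 → ), X3 → n.
Binarize each right-hand side of length ≥ 3 by chaining fresh nonterminals (Y1, Y2, …): affected rules were Start → X2 X2 X1; Start → X1 X1 X; X → X2 X X2.

Start -> X1 X1 | X2 Y1 | X1 Y2; X -> X3 X1 | X2 Start | X2 Y3; X1 -> (; X2 -> ); X3 -> n; Y1 -> X2 X1; Y2 -> X1 X; Y3 -> X X2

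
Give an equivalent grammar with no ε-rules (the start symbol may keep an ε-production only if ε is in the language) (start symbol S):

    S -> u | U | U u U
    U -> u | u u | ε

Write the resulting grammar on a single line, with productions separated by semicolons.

S -> u | U | U u U | U u | u U | ε; U -> u | u u

Nullable nonterminals: {S, U}.
ε ∈ L(G) since S is nullable, so keep S → ε.
Expand every rule over subsets of its nullable positions: S → U u U gives U u U | U u | u U.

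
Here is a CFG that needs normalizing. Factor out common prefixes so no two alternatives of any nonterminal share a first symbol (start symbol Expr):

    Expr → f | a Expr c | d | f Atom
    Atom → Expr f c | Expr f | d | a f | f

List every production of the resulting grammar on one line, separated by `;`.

Expr has alternatives sharing prefix 'f': factor to Expr → f Expr1 with Expr1 → ε | Atom.
Atom has alternatives sharing prefix 'Expr f': factor to Atom → Expr f Atom1 with Atom1 → c | ε.

Expr → a Expr c | d | f Expr1; Atom → d | a f | f | Expr f Atom1; Expr1 → ε | Atom; Atom1 → c | ε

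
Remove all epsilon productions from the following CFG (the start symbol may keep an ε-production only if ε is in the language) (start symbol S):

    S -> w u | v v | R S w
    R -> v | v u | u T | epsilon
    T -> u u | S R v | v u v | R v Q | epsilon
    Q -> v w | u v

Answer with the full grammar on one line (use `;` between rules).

Nullable nonterminals: {R, T}.
ε ∉ L(G), so no ε-production is kept.
For each production, add variants omitting each subset of nullable occurrences: S → R S w gives R S w | S w. R → u T gives u T | u. T → S R v gives S R v | S v. T → R v Q gives R v Q | v Q.

S -> w u | v v | R S w | S w; R -> v | v u | u T | u; T -> u u | S R v | S v | v u v | R v Q | v Q; Q -> v w | u v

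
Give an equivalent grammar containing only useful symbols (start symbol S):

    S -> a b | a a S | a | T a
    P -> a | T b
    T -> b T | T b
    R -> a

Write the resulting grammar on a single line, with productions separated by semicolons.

Generating nonterminals: {P, R, S}.
Reachable from S after that: {S}.
Removed useless symbols: {P, R, T} and every production mentioning them.

S -> a b | a a S | a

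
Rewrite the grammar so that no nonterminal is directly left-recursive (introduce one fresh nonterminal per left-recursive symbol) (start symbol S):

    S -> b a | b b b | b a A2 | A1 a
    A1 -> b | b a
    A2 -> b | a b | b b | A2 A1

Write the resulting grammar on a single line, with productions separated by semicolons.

S -> b a | b b b | b a A2 | A1 a; A1 -> b | b a; A2 -> b A2' | a b A2' | b b A2'; A2' -> A1 A2' | eps

Directly left-recursive nonterminal: A2.
For A2: α = {A1}, β = {b, a b, b b}. Rewrite as A2 → β A2' and A2' → α A2' | ε.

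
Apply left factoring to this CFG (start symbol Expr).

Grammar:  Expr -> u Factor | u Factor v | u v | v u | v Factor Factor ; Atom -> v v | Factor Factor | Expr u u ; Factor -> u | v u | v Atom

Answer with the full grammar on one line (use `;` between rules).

Expr has alternatives sharing prefix 'u': factor to Expr → u Expr1 with Expr1 → Factor | Factor v | v.
Expr has alternatives sharing prefix 'v': factor to Expr → v Expr2 with Expr2 → u | Factor Factor.
Factor has alternatives sharing prefix 'v': factor to Factor → v Factor1 with Factor1 → u | Atom.
Expr1 has alternatives sharing prefix 'Factor': factor to Expr1 → Factor Expr11 with Expr11 → ε | v.

Expr -> u Expr1 | v Expr2; Atom -> v v | Factor Factor | Expr u u; Factor -> u | v Factor1; Expr1 -> v | Factor Expr11; Expr2 -> u | Factor Factor; Factor1 -> u | Atom; Expr11 -> ε | v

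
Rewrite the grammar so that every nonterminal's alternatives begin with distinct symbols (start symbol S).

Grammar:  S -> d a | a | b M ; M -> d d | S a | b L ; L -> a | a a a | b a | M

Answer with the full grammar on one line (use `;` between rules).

S -> d a | a | b M; M -> d d | S a | b L; L -> b a | M | a L'; L' -> eps | a a

L has alternatives sharing prefix 'a': factor to L → a L' with L' → ε | a a.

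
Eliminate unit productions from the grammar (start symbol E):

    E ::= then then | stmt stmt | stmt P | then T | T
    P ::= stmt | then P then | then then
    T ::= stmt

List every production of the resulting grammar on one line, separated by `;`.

E ::= then then | stmt stmt | stmt P | then T | stmt; P ::= stmt | then P then | then then; T ::= stmt

Unit pairs: E ⇒* {T}.
Replace each nonterminal's rules with the union of the non-unit rules of every nonterminal it unit-derives.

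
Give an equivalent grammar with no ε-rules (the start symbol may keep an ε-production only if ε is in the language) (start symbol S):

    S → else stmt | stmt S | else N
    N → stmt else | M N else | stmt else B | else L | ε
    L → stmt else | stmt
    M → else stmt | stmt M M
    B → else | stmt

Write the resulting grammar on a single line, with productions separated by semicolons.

S → else stmt | stmt S | else N | else; N → stmt else | M N else | M else | stmt else B | else L; L → stmt else | stmt; M → else stmt | stmt M M; B → else | stmt

Nullable nonterminals: {N}.
ε ∉ L(G), so no ε-production is kept.
Add the nullable-subset variants: S → else N gives else N | else. N → M N else gives M N else | M else.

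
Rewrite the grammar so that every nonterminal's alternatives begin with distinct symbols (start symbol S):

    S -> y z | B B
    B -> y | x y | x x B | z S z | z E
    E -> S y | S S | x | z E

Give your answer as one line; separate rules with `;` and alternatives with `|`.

B has alternatives sharing prefix 'x': factor to B → x B' with B' → y | x B.
B has alternatives sharing prefix 'z': factor to B → z B'' with B'' → S z | E.
E has alternatives sharing prefix 'S': factor to E → S E' with E' → y | S.

S -> y z | B B; B -> y | x B' | z B''; E -> x | z E | S E'; B' -> y | x B; B'' -> S z | E; E' -> y | S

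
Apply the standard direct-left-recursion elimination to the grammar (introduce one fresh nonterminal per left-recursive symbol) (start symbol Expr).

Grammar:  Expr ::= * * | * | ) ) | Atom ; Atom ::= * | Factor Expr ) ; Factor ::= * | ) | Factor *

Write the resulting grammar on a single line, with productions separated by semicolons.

Expr ::= * * | * | ) ) | Atom; Atom ::= * | Factor Expr ); Factor ::= * Factor1 | ) Factor1; Factor1 ::= * Factor1 | ε

Directly left-recursive nonterminal: Factor.
For Factor: α = {*}, β = {*, )}. Rewrite as Factor → β Factor1 and Factor1 → α Factor1 | ε.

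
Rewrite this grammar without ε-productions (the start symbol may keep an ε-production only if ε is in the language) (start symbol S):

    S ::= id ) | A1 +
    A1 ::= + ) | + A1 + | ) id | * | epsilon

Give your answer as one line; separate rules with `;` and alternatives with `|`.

Nullable set = {A1}.
ε ∉ L(G), so no ε-production is kept.
Add the nullable-subset variants: S → A1 + gives A1 + | +. A1 → + A1 + gives + A1 + | + +.

S ::= id ) | A1 + | +; A1 ::= + ) | + A1 + | + + | ) id | *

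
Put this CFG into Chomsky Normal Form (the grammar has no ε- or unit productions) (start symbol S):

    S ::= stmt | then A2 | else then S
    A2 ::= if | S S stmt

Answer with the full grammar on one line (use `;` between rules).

Introduce a nonterminal for each terminal appearing in a rule of length ≥ 2: X1 → then, X2 → else, X3 → stmt.
Binarize each right-hand side of length ≥ 3 by chaining fresh nonterminals (Y1, Y2, …): affected rules were S → X2 X1 S; A2 → S S X3.

S ::= stmt | X1 A2 | X2 Y1; A2 ::= if | S Y2; X1 ::= then; X2 ::= else; X3 ::= stmt; Y1 ::= X1 S; Y2 ::= S X3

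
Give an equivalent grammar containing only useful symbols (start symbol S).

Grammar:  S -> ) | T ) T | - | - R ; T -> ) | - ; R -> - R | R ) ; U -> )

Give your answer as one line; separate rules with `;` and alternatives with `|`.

Generating nonterminals: {S, T, U}.
Reachable from S after that: {S, T}.
Removed useless symbols: {R, U} and every production mentioning them.

S -> ) | T ) T | -; T -> ) | -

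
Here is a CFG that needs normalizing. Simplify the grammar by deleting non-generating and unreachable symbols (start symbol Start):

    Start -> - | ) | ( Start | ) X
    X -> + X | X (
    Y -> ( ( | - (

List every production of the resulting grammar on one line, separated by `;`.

Generating nonterminals: {Start, Y}.
Reachable from Start after that: {Start}.
Removed useless symbols: {X, Y} and every production mentioning them.

Start -> - | ) | ( Start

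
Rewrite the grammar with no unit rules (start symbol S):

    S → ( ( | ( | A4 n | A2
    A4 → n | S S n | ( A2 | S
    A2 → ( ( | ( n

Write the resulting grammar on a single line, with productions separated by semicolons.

S → ( ( | ( n | ( | A4 n; A4 → n | S S n | ( A2 | ( ( | ( n | ( | A4 n; A2 → ( ( | ( n

Unit pairs: A4 ⇒* {A2, S}; S ⇒* {A2}.
Replace each nonterminal's rules with the union of the non-unit rules of every nonterminal it unit-derives.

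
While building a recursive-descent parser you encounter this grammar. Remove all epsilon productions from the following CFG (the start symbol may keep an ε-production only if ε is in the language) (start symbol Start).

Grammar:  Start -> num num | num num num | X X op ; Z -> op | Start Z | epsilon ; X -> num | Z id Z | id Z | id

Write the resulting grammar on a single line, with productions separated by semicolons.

Nullable nonterminals: {Z}.
ε ∉ L(G), so no ε-production is kept.
Add the nullable-subset variants: Z → Start Z gives Start Z | Start. X → Z id Z gives Z id Z | Z id | id Z | id.

Start -> num num | num num num | X X op; Z -> op | Start Z | Start; X -> num | Z id Z | Z id | id Z | id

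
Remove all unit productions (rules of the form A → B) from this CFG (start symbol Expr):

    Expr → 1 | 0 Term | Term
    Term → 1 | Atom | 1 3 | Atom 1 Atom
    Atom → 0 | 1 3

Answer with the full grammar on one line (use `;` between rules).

Expr → 1 | 1 3 | Atom 1 Atom | 0 | 0 Term; Term → 1 | 1 3 | Atom 1 Atom | 0; Atom → 0 | 1 3

Unit pairs: Expr ⇒* {Atom, Term}; Term ⇒* {Atom}.
For each unit pair (A, B), copy every non-unit production of B to A, then drop all unit productions.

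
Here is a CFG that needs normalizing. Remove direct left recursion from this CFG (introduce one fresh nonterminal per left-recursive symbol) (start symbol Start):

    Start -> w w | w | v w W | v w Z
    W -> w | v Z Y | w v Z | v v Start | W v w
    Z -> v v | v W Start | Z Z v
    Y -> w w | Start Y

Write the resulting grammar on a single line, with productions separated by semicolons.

Left recursion appears on W, Z.
For W: α = {v w}, β = {w, v Z Y, w v Z, v v Start}. Rewrite as W → β W1 and W1 → α W1 | ε.
For Z: α = {Z v}, β = {v v, v W Start}. Rewrite as Z → β Z1 and Z1 → α Z1 | ε.

Start -> w w | w | v w W | v w Z; W -> w W1 | v Z Y W1 | w v Z W1 | v v Start W1; Z -> v v Z1 | v W Start Z1; Y -> w w | Start Y; W1 -> v w W1 | ε; Z1 -> Z v Z1 | ε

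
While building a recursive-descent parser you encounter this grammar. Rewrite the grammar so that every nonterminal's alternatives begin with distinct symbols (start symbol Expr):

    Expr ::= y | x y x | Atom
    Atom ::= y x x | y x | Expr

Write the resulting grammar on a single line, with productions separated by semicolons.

Expr ::= y | x y x | Atom; Atom ::= Expr | y x Atom1; Atom1 ::= x | ε

Atom has alternatives sharing prefix 'y x': factor to Atom → y x Atom1 with Atom1 → x | ε.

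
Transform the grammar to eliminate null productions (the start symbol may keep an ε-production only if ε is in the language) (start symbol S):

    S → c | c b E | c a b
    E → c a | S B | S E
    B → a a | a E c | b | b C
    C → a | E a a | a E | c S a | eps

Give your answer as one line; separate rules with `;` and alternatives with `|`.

S → c | c b E | c a b; E → c a | S B | S E; B → a a | a E c | b | b C; C → a | E a a | a E | c S a

Nullable nonterminals: {C}.
ε ∉ L(G), so no ε-production is kept.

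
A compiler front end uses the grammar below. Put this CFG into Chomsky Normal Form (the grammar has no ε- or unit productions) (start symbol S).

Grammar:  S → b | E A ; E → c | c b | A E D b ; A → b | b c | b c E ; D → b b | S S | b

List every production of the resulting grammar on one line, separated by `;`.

S → b | E A; E → c | X1 X2 | A Y1; A → b | X2 X1 | X2 Y3; D → X2 X2 | S S | b; X1 → c; X2 → b; Y1 → E Y2; Y2 → D X2; Y3 → X1 E

Introduce a nonterminal for each terminal appearing in a rule of length ≥ 2: X1 → c, X2 → b.
Binarize each right-hand side of length ≥ 3 by chaining fresh nonterminals (Y1, Y2, …): affected rules were E → A E D X2; A → X2 X1 E.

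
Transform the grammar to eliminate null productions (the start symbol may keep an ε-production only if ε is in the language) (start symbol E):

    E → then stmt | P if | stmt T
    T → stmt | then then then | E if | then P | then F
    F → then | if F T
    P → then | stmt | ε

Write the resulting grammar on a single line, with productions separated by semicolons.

Nullable set = {P}.
ε ∉ L(G), so no ε-production is kept.
For each production, add variants omitting each subset of nullable occurrences: E → P if gives P if | if. T → then P gives then P | then.

E → then stmt | P if | if | stmt T; T → stmt | then then then | E if | then P | then | then F; F → then | if F T; P → then | stmt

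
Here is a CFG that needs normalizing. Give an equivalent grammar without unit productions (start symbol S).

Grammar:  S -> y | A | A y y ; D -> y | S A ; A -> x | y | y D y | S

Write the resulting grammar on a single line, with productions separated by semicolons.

Unit pairs: A ⇒* {S}; S ⇒* {A}.
Replace each nonterminal's rules with the union of the non-unit rules of every nonterminal it unit-derives.

S -> y | A y y | x | y D y; D -> y | S A; A -> y | A y y | x | y D y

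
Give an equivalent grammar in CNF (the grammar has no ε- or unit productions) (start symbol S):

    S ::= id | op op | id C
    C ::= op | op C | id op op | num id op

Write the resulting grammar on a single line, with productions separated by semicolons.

S ::= id | X1 X1 | X2 C; C ::= op | X1 C | X2 Y1 | X3 Y2; X1 ::= op; X2 ::= id; X3 ::= num; Y1 ::= X1 X1; Y2 ::= X2 X1

Introduce a nonterminal for each terminal appearing in a rule of length ≥ 2: X1 → op, X2 → id, X3 → num.
Binarize each right-hand side of length ≥ 3 by chaining fresh nonterminals (Y1, Y2, …): affected rules were C → X2 X1 X1; C → X3 X2 X1.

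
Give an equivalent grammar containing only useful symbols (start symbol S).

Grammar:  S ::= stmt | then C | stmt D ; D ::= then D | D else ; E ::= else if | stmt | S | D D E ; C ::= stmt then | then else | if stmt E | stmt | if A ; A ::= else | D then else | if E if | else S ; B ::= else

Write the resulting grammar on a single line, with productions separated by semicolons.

Generating nonterminals: {A, B, C, E, S}.
Reachable from S after that: {A, C, E, S}.
Removed useless symbols: {B, D} and every production mentioning them.

S ::= stmt | then C; E ::= else if | stmt | S; C ::= stmt then | then else | if stmt E | stmt | if A; A ::= else | if E if | else S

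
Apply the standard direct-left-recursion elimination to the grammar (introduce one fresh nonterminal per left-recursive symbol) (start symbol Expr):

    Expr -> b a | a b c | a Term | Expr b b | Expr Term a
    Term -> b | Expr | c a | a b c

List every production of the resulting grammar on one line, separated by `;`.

Directly left-recursive nonterminal: Expr.
For Expr: α = {b b, Term a}, β = {b a, a b c, a Term}. Rewrite as Expr → β Expr1 and Expr1 → α Expr1 | ε.

Expr -> b a Expr1 | a b c Expr1 | a Term Expr1; Term -> b | Expr | c a | a b c; Expr1 -> b b Expr1 | Term a Expr1 | ε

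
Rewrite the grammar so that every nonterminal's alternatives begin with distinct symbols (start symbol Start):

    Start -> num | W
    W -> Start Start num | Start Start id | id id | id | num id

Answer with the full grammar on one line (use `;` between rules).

Start -> num | W; W -> num id | Start Start W1 | id W2; W1 -> num | id; W2 -> id | ε

W has alternatives sharing prefix 'Start Start': factor to W → Start Start W1 with W1 → num | id.
W has alternatives sharing prefix 'id': factor to W → id W2 with W2 → id | ε.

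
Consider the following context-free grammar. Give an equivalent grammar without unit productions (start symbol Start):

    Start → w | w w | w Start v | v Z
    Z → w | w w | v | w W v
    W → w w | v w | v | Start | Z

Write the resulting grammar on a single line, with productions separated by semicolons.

Unit pairs: W ⇒* {Start, Z}.
For each unit pair (A, B), copy every non-unit production of B to A, then drop all unit productions.

Start → w | w w | w Start v | v Z; Z → w | w w | v | w W v; W → w | w w | v | w W v | w Start v | v Z | v w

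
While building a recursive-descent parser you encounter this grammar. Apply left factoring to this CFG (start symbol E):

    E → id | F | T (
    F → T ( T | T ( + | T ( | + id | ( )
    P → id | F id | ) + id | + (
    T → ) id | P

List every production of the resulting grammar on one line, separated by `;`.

F has alternatives sharing prefix 'T (': factor to F → T ( F' with F' → T | + | ε.

E → id | F | T (; F → + id | ( ) | T ( F'; P → id | F id | ) + id | + (; T → ) id | P; F' → T | + | eps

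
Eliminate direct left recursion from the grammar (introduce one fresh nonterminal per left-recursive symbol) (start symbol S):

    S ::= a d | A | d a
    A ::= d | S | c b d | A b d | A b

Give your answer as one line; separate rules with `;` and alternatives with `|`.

S ::= a d | A | d a; A ::= d A' | S A' | c b d A'; A' ::= b d A' | b A' | ε

A is directly left-recursive.
For A: α = {b d, b}, β = {d, S, c b d}. Rewrite as A → β A' and A' → α A' | ε.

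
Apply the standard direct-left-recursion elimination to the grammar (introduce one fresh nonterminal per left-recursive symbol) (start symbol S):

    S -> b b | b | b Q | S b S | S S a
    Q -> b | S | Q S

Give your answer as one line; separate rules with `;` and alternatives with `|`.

S -> b b S' | b S' | b Q S'; Q -> b Q' | S Q'; S' -> b S S' | S a S' | ε; Q' -> S Q' | ε

Directly left-recursive nonterminals: S, Q.
For S: α = {b S, S a}, β = {b b, b, b Q}. Rewrite as S → β S' and S' → α S' | ε.
For Q: α = {S}, β = {b, S}. Rewrite as Q → β Q' and Q' → α Q' | ε.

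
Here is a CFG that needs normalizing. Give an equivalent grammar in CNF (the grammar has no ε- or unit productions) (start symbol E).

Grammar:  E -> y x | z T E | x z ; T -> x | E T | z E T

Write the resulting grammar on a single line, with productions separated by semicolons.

E -> X1 X2 | X3 Y1 | X2 X3; T -> x | E T | X3 Y2; X1 -> y; X2 -> x; X3 -> z; Y1 -> T E; Y2 -> E T

Introduce a nonterminal for each terminal appearing in a rule of length ≥ 2: X1 → y, X2 → x, X3 → z.
Binarize each right-hand side of length ≥ 3 by chaining fresh nonterminals (Y1, Y2, …): affected rules were E → X3 T E; T → X3 E T.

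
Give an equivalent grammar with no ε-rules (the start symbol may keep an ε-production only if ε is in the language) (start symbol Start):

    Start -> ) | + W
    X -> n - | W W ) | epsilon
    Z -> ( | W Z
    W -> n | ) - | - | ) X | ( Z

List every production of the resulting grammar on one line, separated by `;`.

Start -> ) | + W; X -> n - | W W ); Z -> ( | W Z; W -> n | ) - | - | ) X | ) | ( Z

Nullable set = {X}.
ε ∉ L(G), so no ε-production is kept.
Expand every rule over subsets of its nullable positions: W → ) X gives ) X | ).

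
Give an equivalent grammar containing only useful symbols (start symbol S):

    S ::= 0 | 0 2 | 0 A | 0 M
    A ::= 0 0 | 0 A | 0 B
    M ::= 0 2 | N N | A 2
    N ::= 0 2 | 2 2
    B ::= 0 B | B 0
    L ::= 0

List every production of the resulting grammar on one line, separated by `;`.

Generating nonterminals: {A, L, M, N, S}.
Reachable from S after that: {A, M, N, S}.
Removed useless symbols: {B, L} and every production mentioning them.

S ::= 0 | 0 2 | 0 A | 0 M; A ::= 0 0 | 0 A; M ::= 0 2 | N N | A 2; N ::= 0 2 | 2 2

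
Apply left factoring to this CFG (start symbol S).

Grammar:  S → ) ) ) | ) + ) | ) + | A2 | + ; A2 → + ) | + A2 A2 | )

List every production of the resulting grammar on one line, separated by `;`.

S has alternatives sharing prefix ')': factor to S → ) S' with S' → ) ) | + ) | +.
A2 has alternatives sharing prefix '+': factor to A2 → + A2' with A2' → ) | A2 A2.
S' has alternatives sharing prefix '+': factor to S' → + S'' with S'' → ) | ε.

S → A2 | + | ) S'; A2 → ) | + A2'; S' → ) ) | + S''; A2' → ) | A2 A2; S'' → ) | ε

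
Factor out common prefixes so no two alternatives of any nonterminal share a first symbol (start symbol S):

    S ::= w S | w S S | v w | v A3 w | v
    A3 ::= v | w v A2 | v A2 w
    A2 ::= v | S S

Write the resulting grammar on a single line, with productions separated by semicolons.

S ::= v S' | w S S''; A3 ::= w v A2 | v A3'; A2 ::= v | S S; S' ::= w | A3 w | ε; S'' ::= ε | S; A3' ::= ε | A2 w

S has alternatives sharing prefix 'v': factor to S → v S' with S' → w | A3 w | ε.
S has alternatives sharing prefix 'w S': factor to S → w S S'' with S'' → ε | S.
A3 has alternatives sharing prefix 'v': factor to A3 → v A3' with A3' → ε | A2 w.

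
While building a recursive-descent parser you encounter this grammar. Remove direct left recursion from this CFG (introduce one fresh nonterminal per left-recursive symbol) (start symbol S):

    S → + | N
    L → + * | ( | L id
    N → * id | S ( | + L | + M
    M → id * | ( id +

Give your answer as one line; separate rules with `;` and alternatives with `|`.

S → + | N; L → + * L' | ( L'; N → * id | S ( | + L | + M; M → id * | ( id +; L' → id L' | ε

L is directly left-recursive.
For L: α = {id}, β = {+ *, (}. Rewrite as L → β L' and L' → α L' | ε.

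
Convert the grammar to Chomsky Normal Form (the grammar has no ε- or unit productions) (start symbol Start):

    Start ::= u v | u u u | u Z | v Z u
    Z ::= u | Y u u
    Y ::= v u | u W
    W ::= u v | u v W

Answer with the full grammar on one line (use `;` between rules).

Start ::= X1 X2 | X1 Y1 | X1 Z | X2 Y2; Z ::= u | Y Y3; Y ::= X2 X1 | X1 W; W ::= X1 X2 | X1 Y4; X1 ::= u; X2 ::= v; Y1 ::= X1 X1; Y2 ::= Z X1; Y3 ::= X1 X1; Y4 ::= X2 W

Introduce a nonterminal for each terminal appearing in a rule of length ≥ 2: X1 → u, X2 → v.
Binarize each right-hand side of length ≥ 3 by chaining fresh nonterminals (Y1, Y2, …): affected rules were Start → X1 X1 X1; Start → X2 Z X1; Z → Y X1 X1; W → X1 X2 W.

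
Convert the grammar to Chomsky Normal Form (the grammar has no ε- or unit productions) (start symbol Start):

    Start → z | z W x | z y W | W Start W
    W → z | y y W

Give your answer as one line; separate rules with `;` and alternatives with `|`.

Start → z | X1 Y1 | X1 Y2 | W Y3; W → z | X3 Y4; X1 → z; X2 → x; X3 → y; Y1 → W X2; Y2 → X3 W; Y3 → Start W; Y4 → X3 W

Introduce a nonterminal for each terminal appearing in a rule of length ≥ 2: X1 → z, X2 → x, X3 → y.
Binarize each right-hand side of length ≥ 3 by chaining fresh nonterminals (Y1, Y2, …): affected rules were Start → X1 W X2; Start → X1 X3 W; Start → W Start W; W → X3 X3 W.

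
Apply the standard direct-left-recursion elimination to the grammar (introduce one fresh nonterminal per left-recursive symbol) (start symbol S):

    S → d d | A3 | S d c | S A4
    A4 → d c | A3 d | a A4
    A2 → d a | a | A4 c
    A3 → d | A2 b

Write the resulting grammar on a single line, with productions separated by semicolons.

S → d d S' | A3 S'; A4 → d c | A3 d | a A4; A2 → d a | a | A4 c; A3 → d | A2 b; S' → d c S' | A4 S' | ε

Left recursion appears on S.
For S: α = {d c, A4}, β = {d d, A3}. Rewrite as S → β S' and S' → α S' | ε.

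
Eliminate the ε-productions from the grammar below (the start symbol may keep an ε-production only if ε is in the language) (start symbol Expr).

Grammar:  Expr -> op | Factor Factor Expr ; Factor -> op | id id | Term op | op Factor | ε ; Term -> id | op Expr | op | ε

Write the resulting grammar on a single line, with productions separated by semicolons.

Expr -> op | Factor Factor Expr | Factor Expr; Factor -> op | id id | Term op | op Factor; Term -> id | op Expr | op

Nullable nonterminals: {Factor, Term}.
ε ∉ L(G), so no ε-production is kept.
Expand every rule over subsets of its nullable positions: Expr → Factor Factor Expr gives Factor Factor Expr | Factor Expr.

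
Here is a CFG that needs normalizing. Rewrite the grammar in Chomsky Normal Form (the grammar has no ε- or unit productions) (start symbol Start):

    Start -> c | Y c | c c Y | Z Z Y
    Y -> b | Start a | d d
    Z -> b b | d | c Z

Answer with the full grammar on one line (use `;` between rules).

Introduce a nonterminal for each terminal appearing in a rule of length ≥ 2: X1 → c, X2 → a, X3 → d, X4 → b.
Binarize each right-hand side of length ≥ 3 by chaining fresh nonterminals (Y1, Y2, …): affected rules were Start → X1 X1 Y; Start → Z Z Y.

Start -> c | Y X1 | X1 Y1 | Z Y2; Y -> b | Start X2 | X3 X3; Z -> X4 X4 | d | X1 Z; X1 -> c; X2 -> a; X3 -> d; X4 -> b; Y1 -> X1 Y; Y2 -> Z Y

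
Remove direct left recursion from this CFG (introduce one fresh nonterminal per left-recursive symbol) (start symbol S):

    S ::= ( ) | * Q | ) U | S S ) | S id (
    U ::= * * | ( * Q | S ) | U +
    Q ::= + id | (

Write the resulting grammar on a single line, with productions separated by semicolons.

Directly left-recursive nonterminals: S, U.
For S: α = {S ), id (}, β = {( ), * Q, ) U}. Rewrite as S → β S' and S' → α S' | ε.
For U: α = {+}, β = {* *, ( * Q, S )}. Rewrite as U → β U' and U' → α U' | ε.

S ::= ( ) S' | * Q S' | ) U S'; U ::= * * U' | ( * Q U' | S ) U'; Q ::= + id | (; S' ::= S ) S' | id ( S' | ε; U' ::= + U' | ε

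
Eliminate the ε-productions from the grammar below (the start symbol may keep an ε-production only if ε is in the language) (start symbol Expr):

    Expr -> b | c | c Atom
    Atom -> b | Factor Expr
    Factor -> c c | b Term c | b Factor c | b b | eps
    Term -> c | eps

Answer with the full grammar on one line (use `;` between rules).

Nullable nonterminals: {Factor, Term}.
ε ∉ L(G), so no ε-production is kept.
Add the nullable-subset variants: Atom → Factor Expr gives Factor Expr | Expr. Factor → b Term c gives b Term c | b c.

Expr -> b | c | c Atom; Atom -> b | Factor Expr | Expr; Factor -> c c | b Term c | b c | b Factor c | b b; Term -> c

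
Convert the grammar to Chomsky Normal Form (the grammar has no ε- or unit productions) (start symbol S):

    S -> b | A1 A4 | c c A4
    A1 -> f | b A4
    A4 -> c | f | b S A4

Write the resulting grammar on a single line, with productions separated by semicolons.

S -> b | A1 A4 | X1 Y1; A1 -> f | X2 A4; A4 -> c | f | X2 Y2; X1 -> c; X2 -> b; Y1 -> X1 A4; Y2 -> S A4

Introduce a nonterminal for each terminal appearing in a rule of length ≥ 2: X1 → c, X2 → b.
Binarize each right-hand side of length ≥ 3 by chaining fresh nonterminals (Y1, Y2, …): affected rules were S → X1 X1 A4; A4 → X2 S A4.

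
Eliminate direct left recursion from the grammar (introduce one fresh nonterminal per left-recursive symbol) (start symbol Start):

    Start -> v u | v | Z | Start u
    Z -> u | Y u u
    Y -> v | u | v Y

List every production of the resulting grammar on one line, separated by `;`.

Start is directly left-recursive.
For Start: α = {u}, β = {v u, v, Z}. Rewrite as Start → β Start1 and Start1 → α Start1 | ε.

Start -> v u Start1 | v Start1 | Z Start1; Z -> u | Y u u; Y -> v | u | v Y; Start1 -> u Start1 | ε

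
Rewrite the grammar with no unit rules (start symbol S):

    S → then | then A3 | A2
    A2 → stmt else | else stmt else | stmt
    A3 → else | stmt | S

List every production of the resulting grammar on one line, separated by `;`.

S → stmt else | else stmt else | stmt | then | then A3; A2 → stmt else | else stmt else | stmt; A3 → stmt else | else stmt else | stmt | then | then A3 | else

Unit pairs: A3 ⇒* {A2, S}; S ⇒* {A2}.
For every A with A ⇒* B via unit rules, add B's non-unit alternatives to A; then delete every rule of the form X → Y.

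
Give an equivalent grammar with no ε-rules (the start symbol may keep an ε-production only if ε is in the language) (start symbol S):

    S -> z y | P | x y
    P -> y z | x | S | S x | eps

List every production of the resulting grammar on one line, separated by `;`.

S -> z y | P | x y | ε; P -> y z | x | S | S x

Nullable set = {P, S}.
ε ∈ L(G) since S is nullable, so keep S → ε.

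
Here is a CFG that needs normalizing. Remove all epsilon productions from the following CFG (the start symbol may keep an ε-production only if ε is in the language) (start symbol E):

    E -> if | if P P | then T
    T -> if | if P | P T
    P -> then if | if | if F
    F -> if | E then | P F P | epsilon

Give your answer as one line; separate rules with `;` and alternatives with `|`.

E -> if | if P P | then T; T -> if | if P | P T; P -> then if | if | if F; F -> if | E then | P F P | P P

Nullable set = {F}.
ε ∉ L(G), so no ε-production is kept.
Expand every rule over subsets of its nullable positions: F → P F P gives P F P | P P.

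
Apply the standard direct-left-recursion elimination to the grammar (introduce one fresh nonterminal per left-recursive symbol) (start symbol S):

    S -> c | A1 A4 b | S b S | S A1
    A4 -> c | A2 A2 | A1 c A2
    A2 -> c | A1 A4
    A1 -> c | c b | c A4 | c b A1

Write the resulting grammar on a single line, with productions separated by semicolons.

S -> c S' | A1 A4 b S'; A4 -> c | A2 A2 | A1 c A2; A2 -> c | A1 A4; A1 -> c | c b | c A4 | c b A1; S' -> b S S' | A1 S' | ε

S is directly left-recursive.
For S: α = {b S, A1}, β = {c, A1 A4 b}. Rewrite as S → β S' and S' → α S' | ε.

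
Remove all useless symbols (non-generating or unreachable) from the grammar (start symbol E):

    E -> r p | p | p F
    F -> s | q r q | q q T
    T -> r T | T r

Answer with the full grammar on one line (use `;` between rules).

Generating nonterminals: {E, F}.
Reachable from E after that: {E, F}.
Removed useless symbols: {T} and every production mentioning them.

E -> r p | p | p F; F -> s | q r q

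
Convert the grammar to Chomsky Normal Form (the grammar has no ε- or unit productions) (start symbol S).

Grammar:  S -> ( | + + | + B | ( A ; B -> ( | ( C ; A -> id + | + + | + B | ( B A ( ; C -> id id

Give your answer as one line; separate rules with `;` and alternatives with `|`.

S -> ( | X1 X1 | X1 B | X2 A; B -> ( | X2 C; A -> X3 X1 | X1 X1 | X1 B | X2 Y1; C -> X3 X3; X1 -> +; X2 -> (; X3 -> id; Y1 -> B Y2; Y2 -> A X2

Introduce a nonterminal for each terminal appearing in a rule of length ≥ 2: X1 → +, X2 → (, X3 → id.
Binarize each right-hand side of length ≥ 3 by chaining fresh nonterminals (Y1, Y2, …): affected rules were A → X2 B A X2.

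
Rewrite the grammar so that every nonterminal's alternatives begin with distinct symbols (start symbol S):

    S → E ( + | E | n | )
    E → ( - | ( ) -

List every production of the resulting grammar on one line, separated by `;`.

S → n | ) | E S'; E → ( E'; S' → ( + | ε; E' → - | ) -

S has alternatives sharing prefix 'E': factor to S → E S' with S' → ( + | ε.
E has alternatives sharing prefix '(': factor to E → ( E' with E' → - | ) -.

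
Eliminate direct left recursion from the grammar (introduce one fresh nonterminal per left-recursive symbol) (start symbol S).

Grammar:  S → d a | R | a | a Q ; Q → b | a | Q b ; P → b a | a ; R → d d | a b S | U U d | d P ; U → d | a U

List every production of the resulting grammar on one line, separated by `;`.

Left recursion appears on Q.
For Q: α = {b}, β = {b, a}. Rewrite as Q → β Q' and Q' → α Q' | ε.

S → d a | R | a | a Q; Q → b Q' | a Q'; P → b a | a; R → d d | a b S | U U d | d P; U → d | a U; Q' → b Q' | ε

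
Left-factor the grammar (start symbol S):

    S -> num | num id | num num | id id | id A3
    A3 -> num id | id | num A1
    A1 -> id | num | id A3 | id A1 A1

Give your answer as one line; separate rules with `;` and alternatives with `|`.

S has alternatives sharing prefix 'num': factor to S → num S' with S' → ε | id | num.
S has alternatives sharing prefix 'id': factor to S → id S'' with S'' → id | A3.
A3 has alternatives sharing prefix 'num': factor to A3 → num A3' with A3' → id | A1.
A1 has alternatives sharing prefix 'id': factor to A1 → id A1' with A1' → ε | A3 | A1 A1.

S -> num S' | id S''; A3 -> id | num A3'; A1 -> num | id A1'; S' -> ε | id | num; S'' -> id | A3; A3' -> id | A1; A1' -> ε | A3 | A1 A1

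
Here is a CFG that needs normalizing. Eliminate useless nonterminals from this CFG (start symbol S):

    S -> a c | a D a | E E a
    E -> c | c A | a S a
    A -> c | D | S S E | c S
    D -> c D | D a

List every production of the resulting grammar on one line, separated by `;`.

Generating nonterminals: {A, E, S}.
Reachable from S after that: {A, E, S}.
Removed useless symbols: {D} and every production mentioning them.

S -> a c | E E a; E -> c | c A | a S a; A -> c | S S E | c S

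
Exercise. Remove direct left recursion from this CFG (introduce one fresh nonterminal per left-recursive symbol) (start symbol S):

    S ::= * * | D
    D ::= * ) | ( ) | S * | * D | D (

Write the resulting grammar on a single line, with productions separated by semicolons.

Left recursion appears on D.
For D: α = {(}, β = {* ), ( ), S *, * D}. Rewrite as D → β D' and D' → α D' | ε.

S ::= * * | D; D ::= * ) D' | ( ) D' | S * D' | * D D'; D' ::= ( D' | ε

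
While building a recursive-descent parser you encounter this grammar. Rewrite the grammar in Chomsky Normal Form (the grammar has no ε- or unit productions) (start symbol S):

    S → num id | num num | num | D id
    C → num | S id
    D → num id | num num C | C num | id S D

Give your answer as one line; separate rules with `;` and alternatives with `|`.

Introduce a nonterminal for each terminal appearing in a rule of length ≥ 2: X1 → num, X2 → id.
Binarize each right-hand side of length ≥ 3 by chaining fresh nonterminals (Y1, Y2, …): affected rules were D → X1 X1 C; D → X2 S D.

S → X1 X2 | X1 X1 | num | D X2; C → num | S X2; D → X1 X2 | X1 Y1 | C X1 | X2 Y2; X1 → num; X2 → id; Y1 → X1 C; Y2 → S D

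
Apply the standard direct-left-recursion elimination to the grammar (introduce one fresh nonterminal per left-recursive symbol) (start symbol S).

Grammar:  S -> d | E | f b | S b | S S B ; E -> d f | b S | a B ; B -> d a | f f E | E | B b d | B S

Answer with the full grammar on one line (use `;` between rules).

S -> d S' | E S' | f b S'; E -> d f | b S | a B; B -> d a B' | f f E B' | E B'; S' -> b S' | S B S' | ε; B' -> b d B' | S B' | ε

Directly left-recursive nonterminals: S, B.
For S: α = {b, S B}, β = {d, E, f b}. Rewrite as S → β S' and S' → α S' | ε.
For B: α = {b d, S}, β = {d a, f f E, E}. Rewrite as B → β B' and B' → α B' | ε.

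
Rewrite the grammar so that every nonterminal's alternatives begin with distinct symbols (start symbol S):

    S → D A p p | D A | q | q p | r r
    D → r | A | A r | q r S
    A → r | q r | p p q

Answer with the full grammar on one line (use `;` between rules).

S → r r | D A S' | q S''; D → r | q r S | A D'; A → r | q r | p p q; S' → p p | ε; S'' → ε | p; D' → ε | r

S has alternatives sharing prefix 'D A': factor to S → D A S' with S' → p p | ε.
S has alternatives sharing prefix 'q': factor to S → q S'' with S'' → ε | p.
D has alternatives sharing prefix 'A': factor to D → A D' with D' → ε | r.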